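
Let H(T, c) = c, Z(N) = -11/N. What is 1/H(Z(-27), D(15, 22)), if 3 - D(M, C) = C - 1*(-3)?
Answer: -1/22 ≈ -0.045455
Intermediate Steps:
D(M, C) = -C (D(M, C) = 3 - (C - 1*(-3)) = 3 - (C + 3) = 3 - (3 + C) = 3 + (-3 - C) = -C)
1/H(Z(-27), D(15, 22)) = 1/(-1*22) = 1/(-22) = -1/22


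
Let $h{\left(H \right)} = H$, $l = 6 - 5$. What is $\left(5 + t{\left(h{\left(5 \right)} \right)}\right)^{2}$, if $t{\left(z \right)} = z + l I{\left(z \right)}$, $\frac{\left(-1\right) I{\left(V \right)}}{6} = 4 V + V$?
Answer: $19600$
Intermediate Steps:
$l = 1$ ($l = 6 - 5 = 1$)
$I{\left(V \right)} = - 30 V$ ($I{\left(V \right)} = - 6 \left(4 V + V\right) = - 6 \cdot 5 V = - 30 V$)
$t{\left(z \right)} = - 29 z$ ($t{\left(z \right)} = z + 1 \left(- 30 z\right) = z - 30 z = - 29 z$)
$\left(5 + t{\left(h{\left(5 \right)} \right)}\right)^{2} = \left(5 - 145\right)^{2} = \left(-140\right)^{2} = 19600$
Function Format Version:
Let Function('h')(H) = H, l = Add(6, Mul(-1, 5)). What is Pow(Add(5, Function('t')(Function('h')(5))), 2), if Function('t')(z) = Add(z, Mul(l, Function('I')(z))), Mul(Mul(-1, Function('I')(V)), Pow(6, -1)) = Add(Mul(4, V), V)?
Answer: 19600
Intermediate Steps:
l = 1 (l = Add(6, -5) = 1)
Function('I')(V) = Mul(-30, V) (Function('I')(V) = Mul(-6, Add(Mul(4, V), V)) = Mul(-6, Mul(5, V)) = Mul(-30, V))
Function('t')(z) = Mul(-29, z) (Function('t')(z) = Add(z, Mul(1, Mul(-30, z))) = Add(z, Mul(-30, z)) = Mul(-29, z))
Pow(Add(5, Function('t')(Function('h')(5))), 2) = Pow(Add(5, Mul(-29, 5)), 2) = Pow(Add(5, -145), 2) = Pow(-140, 2) = 19600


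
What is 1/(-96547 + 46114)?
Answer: -1/50433 ≈ -1.9828e-5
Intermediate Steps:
1/(-96547 + 46114) = 1/(-50433) = -1/50433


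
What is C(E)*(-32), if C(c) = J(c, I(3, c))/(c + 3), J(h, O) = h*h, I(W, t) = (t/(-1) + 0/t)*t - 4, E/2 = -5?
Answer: 3200/7 ≈ 457.14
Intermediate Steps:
E = -10 (E = 2*(-5) = -10)
I(W, t) = -4 - t² (I(W, t) = (t*(-1) + 0)*t - 4 = (-t + 0)*t - 4 = (-t)*t - 4 = -t² - 4 = -4 - t²)
J(h, O) = h²
C(c) = c²/(3 + c) (C(c) = c²/(c + 3) = c²/(3 + c))
C(E)*(-32) = ((-10)²/(3 - 10))*(-32) = (100/(-7))*(-32) = (100*(-⅐))*(-32) = -100/7*(-32) = 3200/7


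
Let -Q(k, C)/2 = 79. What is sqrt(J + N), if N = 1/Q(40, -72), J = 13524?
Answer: sqrt(337612978)/158 ≈ 116.29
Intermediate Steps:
Q(k, C) = -158 (Q(k, C) = -2*79 = -158)
N = -1/158 (N = 1/(-158) = -1/158 ≈ -0.0063291)
sqrt(J + N) = sqrt(13524 - 1/158) = sqrt(2136791/158) = sqrt(337612978)/158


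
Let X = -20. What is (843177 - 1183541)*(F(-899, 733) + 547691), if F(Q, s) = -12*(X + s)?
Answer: -183502145140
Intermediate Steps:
F(Q, s) = 240 - 12*s (F(Q, s) = -12*(-20 + s) = 240 - 12*s)
(843177 - 1183541)*(F(-899, 733) + 547691) = (843177 - 1183541)*((240 - 12*733) + 547691) = -340364*((240 - 8796) + 547691) = -340364*(-8556 + 547691) = -340364*539135 = -183502145140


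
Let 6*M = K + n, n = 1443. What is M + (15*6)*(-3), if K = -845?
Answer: -511/3 ≈ -170.33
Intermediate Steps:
M = 299/3 (M = (-845 + 1443)/6 = (⅙)*598 = 299/3 ≈ 99.667)
M + (15*6)*(-3) = 299/3 + (15*6)*(-3) = 299/3 + 90*(-3) = 299/3 - 270 = -511/3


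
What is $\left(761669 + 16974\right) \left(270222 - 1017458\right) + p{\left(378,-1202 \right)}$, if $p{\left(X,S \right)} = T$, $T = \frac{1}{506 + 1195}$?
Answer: $- \frac{989692967352347}{1701} \approx -5.8183 \cdot 10^{11}$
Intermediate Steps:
$T = \frac{1}{1701} \approx 0.00058789$
$p{\left(X,S \right)} = \frac{1}{1701}$
$\left(761669 + 16974\right) \left(270222 - 1017458\right) + p{\left(378,-1202 \right)} = \left(761669 + 16974\right) \left(270222 - 1017458\right) + \frac{1}{1701} = 778643 \left(-747236\right) + \frac{1}{1701} = -581830080748 + \frac{1}{1701} = - \frac{989692967352347}{1701}$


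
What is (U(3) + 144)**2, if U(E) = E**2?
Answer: 23409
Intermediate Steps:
(U(3) + 144)**2 = (3**2 + 144)**2 = (9 + 144)**2 = 153**2 = 23409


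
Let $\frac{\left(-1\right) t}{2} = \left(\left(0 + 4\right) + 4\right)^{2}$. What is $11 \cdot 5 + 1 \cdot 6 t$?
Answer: $-713$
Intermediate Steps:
$t = -128$ ($t = - 2 \left(\left(0 + 4\right) + 4\right)^{2} = - 2 \left(4 + 4\right)^{2} = - 2 \cdot 8^{2} = \left(-2\right) 64 = -128$)
$11 \cdot 5 + 1 \cdot 6 t = 11 \cdot 5 + 1 \cdot 6 \left(-128\right) = 55 + 6 \left(-128\right) = 55 - 768 = -713$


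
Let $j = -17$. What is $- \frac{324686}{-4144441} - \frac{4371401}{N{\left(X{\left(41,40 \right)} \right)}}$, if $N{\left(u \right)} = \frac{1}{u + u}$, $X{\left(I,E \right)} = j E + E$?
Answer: $\frac{23189777321081166}{4144441} \approx 5.5954 \cdot 10^{9}$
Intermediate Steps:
$X{\left(I,E \right)} = - 16 E$ ($X{\left(I,E \right)} = - 17 E + E = - 16 E$)
$N{\left(u \right)} = \frac{1}{2 u}$
$- \frac{324686}{-4144441} - \frac{4371401}{N{\left(X{\left(41,40 \right)} \right)}} = - \frac{324686}{-4144441} - \frac{4371401}{\frac{1}{2} \frac{1}{\left(-16\right) 40}} = \left(-324686\right) \left(- \frac{1}{4144441}\right) - \frac{4371401}{\frac{1}{2} \frac{1}{-640}} = \frac{324686}{4144441} - \frac{4371401}{\frac{1}{2} \left(- \frac{1}{640}\right)} = \frac{324686}{4144441} - \frac{4371401}{- \frac{1}{1280}} = \frac{324686}{4144441} - -5595393280 = \frac{324686}{4144441} + 5595393280 = \frac{23189777321081166}{4144441}$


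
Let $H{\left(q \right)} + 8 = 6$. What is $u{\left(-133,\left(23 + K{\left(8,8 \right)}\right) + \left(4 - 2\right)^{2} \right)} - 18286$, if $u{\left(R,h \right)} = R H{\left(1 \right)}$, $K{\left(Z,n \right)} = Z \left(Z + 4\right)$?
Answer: $-18020$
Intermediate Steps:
$K{\left(Z,n \right)} = Z \left(4 + Z\right)$
$H{\left(q \right)} = -2$ ($H{\left(q \right)} = -8 + 6 = -2$)
$u{\left(R,h \right)} = - 2 R$ ($u{\left(R,h \right)} = R \left(-2\right) = - 2 R$)
$u{\left(-133,\left(23 + K{\left(8,8 \right)}\right) + \left(4 - 2\right)^{2} \right)} - 18286 = \left(-2\right) \left(-133\right) - 18286 = 266 - 18286 = -18020$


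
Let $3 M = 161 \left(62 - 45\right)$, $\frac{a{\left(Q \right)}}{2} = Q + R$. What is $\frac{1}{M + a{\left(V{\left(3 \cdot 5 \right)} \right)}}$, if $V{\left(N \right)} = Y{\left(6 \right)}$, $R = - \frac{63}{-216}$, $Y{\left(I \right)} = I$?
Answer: $\frac{12}{11099} \approx 0.0010812$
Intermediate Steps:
$R = \frac{7}{24}$ ($R = \left(-63\right) \left(- \frac{1}{216}\right) = \frac{7}{24} \approx 0.29167$)
$V{\left(N \right)} = 6$
$a{\left(Q \right)} = \frac{7}{12} + 2 Q$ ($a{\left(Q \right)} = 2 \left(Q + \frac{7}{24}\right) = 2 \left(\frac{7}{24} + Q\right) = \frac{7}{12} + 2 Q$)
$M = \frac{2737}{3}$ ($M = \frac{161 \left(62 - 45\right)}{3} = \frac{161 \cdot 17}{3} = \frac{1}{3} \cdot 2737 = \frac{2737}{3} \approx 912.33$)
$\frac{1}{M + a{\left(V{\left(3 \cdot 5 \right)} \right)}} = \frac{1}{\frac{2737}{3} + \left(\frac{7}{12} + 2 \cdot 6\right)} = \frac{1}{\frac{2737}{3} + \left(\frac{7}{12} + 12\right)} = \frac{1}{\frac{2737}{3} + \frac{151}{12}} = \frac{1}{\frac{11099}{12}} = \frac{12}{11099}$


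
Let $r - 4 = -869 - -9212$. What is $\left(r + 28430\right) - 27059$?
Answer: $9718$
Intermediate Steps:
$r = 8347$ ($r = 4 - -8343 = 4 + \left(-869 + 9212\right) = 4 + 8343 = 8347$)
$\left(r + 28430\right) - 27059 = \left(8347 + 28430\right) - 27059 = 36777 - 27059 = 9718$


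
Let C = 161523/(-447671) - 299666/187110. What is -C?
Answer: 11741024744/5983122915 ≈ 1.9624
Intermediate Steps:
C = -11741024744/5983122915 (C = 161523*(-1/447671) - 299666*1/187110 = -161523/447671 - 149833/93555 = -11741024744/5983122915 ≈ -1.9624)
-C = -1*(-11741024744/5983122915) = 11741024744/5983122915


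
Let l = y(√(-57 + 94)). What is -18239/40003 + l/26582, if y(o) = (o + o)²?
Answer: -239454327/531679873 ≈ -0.45037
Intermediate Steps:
y(o) = 4*o² (y(o) = (2*o)² = 4*o²)
l = 148 (l = 4*(√(-57 + 94))² = 4*(√37)² = 4*37 = 148)
-18239/40003 + l/26582 = -18239/40003 + 148/26582 = -18239*1/40003 + 148*(1/26582) = -18239/40003 + 74/13291 = -239454327/531679873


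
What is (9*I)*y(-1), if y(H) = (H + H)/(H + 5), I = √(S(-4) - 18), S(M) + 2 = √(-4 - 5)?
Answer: -9*√(-20 + 3*I)/2 ≈ -1.5051 - 20.181*I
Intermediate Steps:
S(M) = -2 + 3*I (S(M) = -2 + √(-4 - 5) = -2 + √(-9) = -2 + 3*I)
I = √(-20 + 3*I) (I = √((-2 + 3*I) - 18) = √(-20 + 3*I) ≈ 0.33448 + 4.4846*I)
y(H) = 2*H/(5 + H) (y(H) = (2*H)/(5 + H) = 2*H/(5 + H))
(9*I)*y(-1) = (9*√(-20 + 3*I))*(2*(-1)/(5 - 1)) = (9*√(-20 + 3*I))*(2*(-1)/4) = (9*√(-20 + 3*I))*(2*(-1)*(¼)) = (9*√(-20 + 3*I))*(-½) = -9*√(-20 + 3*I)/2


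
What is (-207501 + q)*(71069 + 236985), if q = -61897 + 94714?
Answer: -53812104936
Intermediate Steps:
q = 32817
(-207501 + q)*(71069 + 236985) = (-207501 + 32817)*(71069 + 236985) = -174684*308054 = -53812104936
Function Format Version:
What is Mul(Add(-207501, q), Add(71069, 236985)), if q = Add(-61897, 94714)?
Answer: -53812104936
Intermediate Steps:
q = 32817
Mul(Add(-207501, q), Add(71069, 236985)) = Mul(Add(-207501, 32817), Add(71069, 236985)) = Mul(-174684, 308054) = -53812104936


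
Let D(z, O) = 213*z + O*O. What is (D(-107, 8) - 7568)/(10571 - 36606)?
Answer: 6059/5207 ≈ 1.1636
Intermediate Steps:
D(z, O) = O² + 213*z (D(z, O) = 213*z + O² = O² + 213*z)
(D(-107, 8) - 7568)/(10571 - 36606) = ((8² + 213*(-107)) - 7568)/(10571 - 36606) = ((64 - 22791) - 7568)/(-26035) = (-22727 - 7568)*(-1/26035) = -30295*(-1/26035) = 6059/5207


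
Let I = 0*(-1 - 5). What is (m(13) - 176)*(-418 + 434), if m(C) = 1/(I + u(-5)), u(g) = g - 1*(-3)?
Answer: -2824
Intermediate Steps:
u(g) = 3 + g (u(g) = g + 3 = 3 + g)
I = 0 (I = 0*(-6) = 0)
m(C) = -½ (m(C) = 1/(0 + (3 - 5)) = 1/(0 - 2) = 1/(-2) = -½)
(m(13) - 176)*(-418 + 434) = (-½ - 176)*(-418 + 434) = -353/2*16 = -2824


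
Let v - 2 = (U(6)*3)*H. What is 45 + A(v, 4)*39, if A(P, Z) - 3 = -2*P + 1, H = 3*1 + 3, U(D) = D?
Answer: -8379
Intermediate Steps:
H = 6 (H = 3 + 3 = 6)
v = 110 (v = 2 + (6*3)*6 = 2 + 18*6 = 2 + 108 = 110)
A(P, Z) = 4 - 2*P (A(P, Z) = 3 + (-2*P + 1) = 3 + (1 - 2*P) = 4 - 2*P)
45 + A(v, 4)*39 = 45 + (4 - 2*110)*39 = 45 + (4 - 220)*39 = 45 - 216*39 = 45 - 8424 = -8379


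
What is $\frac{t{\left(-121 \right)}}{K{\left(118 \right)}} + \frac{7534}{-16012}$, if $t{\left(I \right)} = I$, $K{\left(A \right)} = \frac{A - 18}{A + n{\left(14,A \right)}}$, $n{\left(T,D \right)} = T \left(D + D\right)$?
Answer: $- \frac{414419634}{100075} \approx -4141.1$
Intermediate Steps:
$n{\left(T,D \right)} = 2 D T$ ($n{\left(T,D \right)} = T 2 D = 2 D T$)
$K{\left(A \right)} = \frac{-18 + A}{29 A}$ ($K{\left(A \right)} = \frac{A - 18}{A + 2 A 14} = \frac{-18 + A}{A + 28 A} = \frac{-18 + A}{29 A}$)
$\frac{t{\left(-121 \right)}}{K{\left(118 \right)}} + \frac{7534}{-16012} = - \frac{121}{\frac{1}{29} \cdot \frac{1}{118} \left(-18 + 118\right)} + \frac{7534}{-16012} = - \frac{121}{\frac{1}{29} \cdot \frac{1}{118} \cdot 100} + 7534 \left(- \frac{1}{16012}\right) = - \frac{121}{\frac{50}{1711}} - \frac{3767}{8006} = \left(-121\right) \frac{1711}{50} - \frac{3767}{8006} = - \frac{207031}{50} - \frac{3767}{8006} = - \frac{414419634}{100075}$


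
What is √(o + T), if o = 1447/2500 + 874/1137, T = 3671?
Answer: √11868742479243/56850 ≈ 60.600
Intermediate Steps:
o = 3830239/2842500 (o = 1447*(1/2500) + 874*(1/1137) = 1447/2500 + 874/1137 = 3830239/2842500 ≈ 1.3475)
√(o + T) = √(3830239/2842500 + 3671) = √(10438647739/2842500) = √11868742479243/56850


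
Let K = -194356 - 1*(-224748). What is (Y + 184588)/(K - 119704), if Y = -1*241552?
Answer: 14241/22328 ≈ 0.63781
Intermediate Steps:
Y = -241552
K = 30392 (K = -194356 + 224748 = 30392)
(Y + 184588)/(K - 119704) = (-241552 + 184588)/(30392 - 119704) = -56964/(-89312) = -56964*(-1/89312) = 14241/22328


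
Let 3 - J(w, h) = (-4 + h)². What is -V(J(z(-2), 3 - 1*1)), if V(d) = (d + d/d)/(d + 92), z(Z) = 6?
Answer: 0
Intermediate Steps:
J(w, h) = 3 - (-4 + h)²
V(d) = (1 + d)/(92 + d) (V(d) = (d + 1)/(92 + d) = (1 + d)/(92 + d))
-V(J(z(-2), 3 - 1*1)) = -(1 + (3 - (-4 + (3 - 1*1))²))/(92 + (3 - (-4 + (3 - 1*1))²)) = -(1 + (3 - (-4 + (3 - 1))²))/(92 + (3 - (-4 + (3 - 1))²)) = -(1 + (3 - (-4 + 2)²))/(92 + (3 - (-4 + 2)²)) = -(1 + (3 - 1*(-2)²))/(92 + (3 - 1*(-2)²)) = -(1 + (3 - 1*4))/(92 + (3 - 1*4)) = -(1 + (3 - 4))/(92 + (3 - 4)) = -(1 - 1)/(92 - 1) = -0/91 = -1*0 = 0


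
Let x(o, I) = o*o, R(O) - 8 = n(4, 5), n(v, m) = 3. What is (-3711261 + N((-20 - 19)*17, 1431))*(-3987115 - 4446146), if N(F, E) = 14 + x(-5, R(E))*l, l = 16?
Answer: 31294541282067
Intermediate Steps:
R(O) = 11 (R(O) = 8 + 3 = 11)
x(o, I) = o²
N(F, E) = 414 (N(F, E) = 14 + (-5)²*16 = 14 + 25*16 = 14 + 400 = 414)
(-3711261 + N((-20 - 19)*17, 1431))*(-3987115 - 4446146) = (-3711261 + 414)*(-3987115 - 4446146) = -3710847*(-8433261) = 31294541282067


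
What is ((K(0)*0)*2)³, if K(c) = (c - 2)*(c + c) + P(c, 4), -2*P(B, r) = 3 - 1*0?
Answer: 0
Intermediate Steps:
P(B, r) = -3/2 (P(B, r) = -(3 - 1*0)/2 = -(3 + 0)/2 = -½*3 = -3/2)
K(c) = -3/2 + 2*c*(-2 + c) (K(c) = (c - 2)*(c + c) - 3/2 = (-2 + c)*(2*c) - 3/2 = 2*c*(-2 + c) - 3/2 = -3/2 + 2*c*(-2 + c))
((K(0)*0)*2)³ = (((-3/2 - 4*0 + 2*0²)*0)*2)³ = (((-3/2 + 0 + 2*0)*0)*2)³ = (((-3/2 + 0 + 0)*0)*2)³ = (-3/2*0*2)³ = (0*2)³ = 0³ = 0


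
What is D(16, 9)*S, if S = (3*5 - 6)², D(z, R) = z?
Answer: 1296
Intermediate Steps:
S = 81 (S = (15 - 6)² = 9² = 81)
D(16, 9)*S = 16*81 = 1296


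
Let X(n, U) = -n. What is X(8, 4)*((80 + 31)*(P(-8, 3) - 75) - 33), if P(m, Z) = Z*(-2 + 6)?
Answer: 56208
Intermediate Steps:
P(m, Z) = 4*Z (P(m, Z) = Z*4 = 4*Z)
X(8, 4)*((80 + 31)*(P(-8, 3) - 75) - 33) = (-1*8)*((80 + 31)*(4*3 - 75) - 33) = -8*(111*(12 - 75) - 33) = -8*(111*(-63) - 33) = -8*(-6993 - 33) = -8*(-7026) = 56208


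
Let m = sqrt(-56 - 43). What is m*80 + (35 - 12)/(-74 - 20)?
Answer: -23/94 + 240*I*sqrt(11) ≈ -0.24468 + 795.99*I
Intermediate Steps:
m = 3*I*sqrt(11) (m = sqrt(-99) = 3*I*sqrt(11) ≈ 9.9499*I)
m*80 + (35 - 12)/(-74 - 20) = (3*I*sqrt(11))*80 + (35 - 12)/(-74 - 20) = 240*I*sqrt(11) + 23/(-94) = 240*I*sqrt(11) + 23*(-1/94) = 240*I*sqrt(11) - 23/94 = -23/94 + 240*I*sqrt(11)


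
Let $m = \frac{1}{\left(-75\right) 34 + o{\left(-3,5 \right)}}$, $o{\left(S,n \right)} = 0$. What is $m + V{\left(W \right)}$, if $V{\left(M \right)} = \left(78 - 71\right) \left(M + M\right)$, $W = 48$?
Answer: $\frac{1713599}{2550} \approx 672.0$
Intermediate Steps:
$m = - \frac{1}{2550}$ ($m = \frac{1}{\left(-75\right) 34 + 0} = \frac{1}{-2550 + 0} = \frac{1}{-2550} = - \frac{1}{2550} \approx -0.00039216$)
$V{\left(M \right)} = 14 M$ ($V{\left(M \right)} = 7 \cdot 2 M = 14 M$)
$m + V{\left(W \right)} = - \frac{1}{2550} + 14 \cdot 48 = - \frac{1}{2550} + 672 = \frac{1713599}{2550}$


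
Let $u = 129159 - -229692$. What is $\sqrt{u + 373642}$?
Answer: $\sqrt{732493} \approx 855.86$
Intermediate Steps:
$u = 358851$ ($u = 129159 + 229692 = 358851$)
$\sqrt{u + 373642} = \sqrt{358851 + 373642} = \sqrt{732493}$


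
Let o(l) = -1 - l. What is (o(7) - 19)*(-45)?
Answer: 1215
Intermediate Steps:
(o(7) - 19)*(-45) = ((-1 - 1*7) - 19)*(-45) = ((-1 - 7) - 19)*(-45) = (-8 - 19)*(-45) = -27*(-45) = 1215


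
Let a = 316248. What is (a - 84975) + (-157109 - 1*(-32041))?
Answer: 106205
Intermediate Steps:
(a - 84975) + (-157109 - 1*(-32041)) = (316248 - 84975) + (-157109 - 1*(-32041)) = 231273 + (-157109 + 32041) = 231273 - 125068 = 106205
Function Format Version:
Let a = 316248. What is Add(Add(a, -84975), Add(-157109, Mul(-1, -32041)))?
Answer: 106205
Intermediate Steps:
Add(Add(a, -84975), Add(-157109, Mul(-1, -32041))) = Add(Add(316248, -84975), Add(-157109, Mul(-1, -32041))) = Add(231273, Add(-157109, 32041)) = Add(231273, -125068) = 106205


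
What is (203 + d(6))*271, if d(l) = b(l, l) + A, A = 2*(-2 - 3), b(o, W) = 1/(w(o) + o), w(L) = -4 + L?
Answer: 418695/8 ≈ 52337.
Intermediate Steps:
b(o, W) = 1/(-4 + 2*o) (b(o, W) = 1/((-4 + o) + o) = 1/(-4 + 2*o))
A = -10 (A = 2*(-5) = -10)
d(l) = -10 + 1/(2*(-2 + l)) (d(l) = 1/(2*(-2 + l)) - 10 = -10 + 1/(2*(-2 + l)))
(203 + d(6))*271 = (203 + (41 - 20*6)/(2*(-2 + 6)))*271 = (203 + (½)*(41 - 120)/4)*271 = (203 + (½)*(¼)*(-79))*271 = (203 - 79/8)*271 = (1545/8)*271 = 418695/8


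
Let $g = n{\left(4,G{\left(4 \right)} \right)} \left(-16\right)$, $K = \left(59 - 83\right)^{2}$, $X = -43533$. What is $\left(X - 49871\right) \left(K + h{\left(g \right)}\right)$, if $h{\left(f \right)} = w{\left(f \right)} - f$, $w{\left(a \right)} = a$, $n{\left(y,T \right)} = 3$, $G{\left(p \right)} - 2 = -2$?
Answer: $-53800704$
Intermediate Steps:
$K = 576$ ($K = \left(-24\right)^{2} = 576$)
$G{\left(p \right)} = 0$ ($G{\left(p \right)} = 2 - 2 = 0$)
$g = -48$ ($g = 3 \left(-16\right) = -48$)
$h{\left(f \right)} = 0$ ($h{\left(f \right)} = f - f = 0$)
$\left(X - 49871\right) \left(K + h{\left(g \right)}\right) = \left(-43533 - 49871\right) \left(576 + 0\right) = \left(-93404\right) 576 = -53800704$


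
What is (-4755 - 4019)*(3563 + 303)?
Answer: -33920284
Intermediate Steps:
(-4755 - 4019)*(3563 + 303) = -8774*3866 = -33920284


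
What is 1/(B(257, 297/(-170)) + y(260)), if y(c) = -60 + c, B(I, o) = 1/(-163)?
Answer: 163/32599 ≈ 0.0050002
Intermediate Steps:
B(I, o) = -1/163
1/(B(257, 297/(-170)) + y(260)) = 1/(-1/163 + (-60 + 260)) = 1/(-1/163 + 200) = 1/(32599/163) = 163/32599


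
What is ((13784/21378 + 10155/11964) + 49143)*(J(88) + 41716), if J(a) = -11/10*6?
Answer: 436888926968072639/213138660 ≈ 2.0498e+9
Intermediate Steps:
J(a) = -33/5 (J(a) = -11*⅒*6 = -11/10*6 = -33/5)
((13784/21378 + 10155/11964) + 49143)*(J(88) + 41716) = ((13784/21378 + 10155/11964) + 49143)*(-33/5 + 41716) = ((13784*(1/21378) + 10155*(1/11964)) + 49143)*(208547/5) = ((6892/10689 + 3385/3988) + 49143)*(208547/5) = (63667561/42627732 + 49143)*(208547/5) = (2094918301237/42627732)*(208547/5) = 436888926968072639/213138660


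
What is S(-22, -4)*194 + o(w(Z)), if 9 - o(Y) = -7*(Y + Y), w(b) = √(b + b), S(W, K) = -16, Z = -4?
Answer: -3095 + 28*I*√2 ≈ -3095.0 + 39.598*I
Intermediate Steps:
w(b) = √2*√b (w(b) = √(2*b) = √2*√b)
o(Y) = 9 + 14*Y (o(Y) = 9 - (-7)*(Y + Y) = 9 - (-7)*2*Y = 9 - (-14)*Y = 9 + 14*Y)
S(-22, -4)*194 + o(w(Z)) = -16*194 + (9 + 14*(√2*√(-4))) = -3104 + (9 + 14*(√2*(2*I))) = -3104 + (9 + 14*(2*I*√2)) = -3104 + (9 + 28*I*√2) = -3095 + 28*I*√2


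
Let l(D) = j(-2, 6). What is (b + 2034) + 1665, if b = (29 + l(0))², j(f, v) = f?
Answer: 4428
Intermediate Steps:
l(D) = -2
b = 729 (b = (29 - 2)² = 27² = 729)
(b + 2034) + 1665 = (729 + 2034) + 1665 = 2763 + 1665 = 4428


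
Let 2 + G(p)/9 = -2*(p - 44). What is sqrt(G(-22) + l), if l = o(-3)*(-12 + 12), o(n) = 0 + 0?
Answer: 3*sqrt(130) ≈ 34.205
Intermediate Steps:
o(n) = 0
G(p) = 774 - 18*p (G(p) = -18 + 9*(-2*(p - 44)) = -18 + 9*(-2*(-44 + p)) = -18 + 9*(88 - 2*p) = -18 + (792 - 18*p) = 774 - 18*p)
l = 0 (l = 0*(-12 + 12) = 0*0 = 0)
sqrt(G(-22) + l) = sqrt((774 - 18*(-22)) + 0) = sqrt((774 + 396) + 0) = sqrt(1170 + 0) = sqrt(1170) = 3*sqrt(130)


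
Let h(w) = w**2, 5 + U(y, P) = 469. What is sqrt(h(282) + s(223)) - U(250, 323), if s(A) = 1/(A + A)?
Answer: -464 + sqrt(15818596430)/446 ≈ -182.00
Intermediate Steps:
U(y, P) = 464 (U(y, P) = -5 + 469 = 464)
s(A) = 1/(2*A)
sqrt(h(282) + s(223)) - U(250, 323) = sqrt(282**2 + (1/2)/223) - 1*464 = sqrt(79524 + (1/2)*(1/223)) - 464 = sqrt(79524 + 1/446) - 464 = sqrt(35467705/446) - 464 = sqrt(15818596430)/446 - 464 = -464 + sqrt(15818596430)/446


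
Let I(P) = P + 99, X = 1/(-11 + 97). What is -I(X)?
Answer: -8515/86 ≈ -99.012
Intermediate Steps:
X = 1/86 ≈ 0.011628
I(P) = 99 + P
-I(X) = -(99 + 1/86) = -1*8515/86 = -8515/86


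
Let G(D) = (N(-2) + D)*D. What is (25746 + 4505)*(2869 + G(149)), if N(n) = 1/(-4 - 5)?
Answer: 6821025731/9 ≈ 7.5789e+8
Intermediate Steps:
N(n) = -⅑ (N(n) = 1/(-9) = -⅑)
G(D) = D*(-⅑ + D) (G(D) = (-⅑ + D)*D = D*(-⅑ + D))
(25746 + 4505)*(2869 + G(149)) = (25746 + 4505)*(2869 + 149*(-⅑ + 149)) = 30251*(2869 + 149*(1340/9)) = 30251*(2869 + 199660/9) = 30251*(225481/9) = 6821025731/9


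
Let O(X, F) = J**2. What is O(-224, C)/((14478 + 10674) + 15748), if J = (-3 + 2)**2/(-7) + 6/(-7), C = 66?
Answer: 1/40900 ≈ 2.4450e-5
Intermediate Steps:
J = -1 (J = (-1)**2*(-1/7) + 6*(-1/7) = 1*(-1/7) - 6/7 = -1/7 - 6/7 = -1)
O(X, F) = 1 (O(X, F) = (-1)**2 = 1)
O(-224, C)/((14478 + 10674) + 15748) = 1/((14478 + 10674) + 15748) = 1/(25152 + 15748) = 1/40900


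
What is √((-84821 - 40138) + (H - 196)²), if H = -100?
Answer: I*√37343 ≈ 193.24*I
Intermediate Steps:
√((-84821 - 40138) + (H - 196)²) = √((-84821 - 40138) + (-100 - 196)²) = √(-124959 + (-296)²) = √(-124959 + 87616) = √(-37343) = I*√37343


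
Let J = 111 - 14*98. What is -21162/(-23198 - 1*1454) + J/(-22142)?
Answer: 62456897/68230573 ≈ 0.91538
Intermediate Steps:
J = -1261 (J = 111 - 1372 = -1261)
-21162/(-23198 - 1*1454) + J/(-22142) = -21162/(-23198 - 1*1454) - 1261/(-22142) = -21162/(-23198 - 1454) - 1261*(-1/22142) = -21162/(-24652) + 1261/22142 = -21162*(-1/24652) + 1261/22142 = 10581/12326 + 1261/22142 = 62456897/68230573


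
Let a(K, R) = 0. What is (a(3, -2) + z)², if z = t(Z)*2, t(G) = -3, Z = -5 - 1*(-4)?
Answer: 36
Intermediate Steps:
Z = -1 (Z = -5 + 4 = -1)
z = -6 (z = -3*2 = -6)
(a(3, -2) + z)² = (0 - 6)² = (-6)² = 36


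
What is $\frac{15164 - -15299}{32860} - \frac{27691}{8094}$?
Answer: $- \frac{331679369}{132984420} \approx -2.4941$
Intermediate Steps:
$\frac{15164 - -15299}{32860} - \frac{27691}{8094} = \left(15164 + 15299\right) \frac{1}{32860} - \frac{27691}{8094} = 30463 \cdot \frac{1}{32860} - \frac{27691}{8094} = \frac{30463}{32860} - \frac{27691}{8094} = - \frac{331679369}{132984420}$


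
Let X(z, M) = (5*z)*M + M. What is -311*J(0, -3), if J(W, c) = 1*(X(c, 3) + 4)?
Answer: 11818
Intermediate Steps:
X(z, M) = M + 5*M*z (X(z, M) = 5*M*z + M = M + 5*M*z)
J(W, c) = 7 + 15*c (J(W, c) = 1*(3*(1 + 5*c) + 4) = 1*((3 + 15*c) + 4) = 1*(7 + 15*c) = 7 + 15*c)
-311*J(0, -3) = -311*(7 + 15*(-3)) = -311*(7 - 45) = -311*(-38) = 11818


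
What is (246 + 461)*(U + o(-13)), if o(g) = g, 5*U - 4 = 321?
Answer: 36764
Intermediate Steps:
U = 65 (U = 4/5 + (1/5)*321 = 4/5 + 321/5 = 65)
(246 + 461)*(U + o(-13)) = (246 + 461)*(65 - 13) = 707*52 = 36764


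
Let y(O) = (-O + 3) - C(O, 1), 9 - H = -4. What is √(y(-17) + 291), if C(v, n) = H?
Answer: √298 ≈ 17.263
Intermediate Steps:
H = 13 (H = 9 - 1*(-4) = 9 + 4 = 13)
C(v, n) = 13
y(O) = -10 - O (y(O) = (-O + 3) - 1*13 = (3 - O) - 13 = -10 - O)
√(y(-17) + 291) = √((-10 - 1*(-17)) + 291) = √((-10 + 17) + 291) = √(7 + 291) = √298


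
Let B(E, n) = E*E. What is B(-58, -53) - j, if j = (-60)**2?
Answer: -236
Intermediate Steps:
j = 3600
B(E, n) = E**2
B(-58, -53) - j = (-58)**2 - 1*3600 = 3364 - 3600 = -236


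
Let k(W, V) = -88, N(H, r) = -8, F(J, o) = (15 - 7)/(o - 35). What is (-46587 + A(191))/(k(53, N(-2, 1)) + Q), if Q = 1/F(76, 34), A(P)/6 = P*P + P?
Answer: -92504/47 ≈ -1968.2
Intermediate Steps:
F(J, o) = 8/(-35 + o)
A(P) = 6*P + 6*P**2 (A(P) = 6*(P*P + P) = 6*(P**2 + P) = 6*(P + P**2) = 6*P + 6*P**2)
Q = -1/8 (Q = 1/(8/(-35 + 34)) = 1/(8/(-1)) = 1/(8*(-1)) = 1/(-8) = -1/8 ≈ -0.12500)
(-46587 + A(191))/(k(53, N(-2, 1)) + Q) = (-46587 + 6*191*(1 + 191))/(-88 - 1/8) = (-46587 + 6*191*192)/(-705/8) = (-46587 + 220032)*(-8/705) = 173445*(-8/705) = -92504/47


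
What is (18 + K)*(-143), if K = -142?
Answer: 17732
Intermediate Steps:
(18 + K)*(-143) = (18 - 142)*(-143) = -124*(-143) = 17732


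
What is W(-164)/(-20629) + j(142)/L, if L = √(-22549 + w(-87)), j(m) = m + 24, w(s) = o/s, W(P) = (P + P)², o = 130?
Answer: -107584/20629 - 166*I*√170684691/1961893 ≈ -5.2152 - 1.1054*I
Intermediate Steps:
W(P) = 4*P² (W(P) = (2*P)² = 4*P²)
w(s) = 130/s
j(m) = 24 + m
L = I*√170684691/87 (L = √(-22549 + 130/(-87)) = √(-22549 + 130*(-1/87)) = √(-22549 - 130/87) = √(-1961893/87) = I*√170684691/87 ≈ 150.17*I)
W(-164)/(-20629) + j(142)/L = (4*(-164)²)/(-20629) + (24 + 142)/((I*√170684691/87)) = (4*26896)*(-1/20629) + 166*(-I*√170684691/1961893) = 107584*(-1/20629) - 166*I*√170684691/1961893 = -107584/20629 - 166*I*√170684691/1961893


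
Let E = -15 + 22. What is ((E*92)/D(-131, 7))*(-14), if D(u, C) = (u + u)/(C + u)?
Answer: -558992/131 ≈ -4267.1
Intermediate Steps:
E = 7
D(u, C) = 2*u/(C + u) (D(u, C) = (2*u)/(C + u) = 2*u/(C + u))
((E*92)/D(-131, 7))*(-14) = ((7*92)/((2*(-131)/(7 - 131))))*(-14) = (644/((2*(-131)/(-124))))*(-14) = (644/((2*(-131)*(-1/124))))*(-14) = (644/(131/62))*(-14) = (644*(62/131))*(-14) = (39928/131)*(-14) = -558992/131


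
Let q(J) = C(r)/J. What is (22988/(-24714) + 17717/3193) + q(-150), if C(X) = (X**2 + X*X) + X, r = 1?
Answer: 9071975449/1972795050 ≈ 4.5985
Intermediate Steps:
C(X) = X + 2*X**2 (C(X) = (X**2 + X**2) + X = 2*X**2 + X = X + 2*X**2)
q(J) = 3/J (q(J) = (1*(1 + 2*1))/J = (1*(1 + 2))/J = (1*3)/J = 3/J)
(22988/(-24714) + 17717/3193) + q(-150) = (22988/(-24714) + 17717/3193) + 3/(-150) = (22988*(-1/24714) + 17717*(1/3193)) + 3*(-1/150) = (-11494/12357 + 17717/3193) - 1/50 = 182228627/39455901 - 1/50 = 9071975449/1972795050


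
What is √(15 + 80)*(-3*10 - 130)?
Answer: -160*√95 ≈ -1559.5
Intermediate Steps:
√(15 + 80)*(-3*10 - 130) = √95*(-30 - 130) = √95*(-160) = -160*√95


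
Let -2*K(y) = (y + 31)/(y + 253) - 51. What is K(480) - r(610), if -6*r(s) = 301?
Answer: 331249/4398 ≈ 75.318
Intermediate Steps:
r(s) = -301/6 (r(s) = -⅙*301 = -301/6)
K(y) = 51/2 - (31 + y)/(2*(253 + y)) (K(y) = -((y + 31)/(y + 253) - 51)/2 = -((31 + y)/(253 + y) - 51)/2 = -(-51 + (31 + y)/(253 + y))/2 = 51/2 - (31 + y)/(2*(253 + y)))
K(480) - r(610) = (6436 + 25*480)/(253 + 480) - 1*(-301/6) = (6436 + 12000)/733 + 301/6 = (1/733)*18436 + 301/6 = 18436/733 + 301/6 = 331249/4398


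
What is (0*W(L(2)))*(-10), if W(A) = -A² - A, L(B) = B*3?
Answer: 0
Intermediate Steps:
L(B) = 3*B
W(A) = -A - A²
(0*W(L(2)))*(-10) = (0*(-3*2*(1 + 3*2)))*(-10) = (0*(-1*6*(1 + 6)))*(-10) = (0*(-1*6*7))*(-10) = (0*(-42))*(-10) = 0*(-10) = 0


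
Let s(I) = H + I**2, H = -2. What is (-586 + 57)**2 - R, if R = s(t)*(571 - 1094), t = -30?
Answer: 749495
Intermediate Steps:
s(I) = -2 + I**2
R = -469654 (R = (-2 + (-30)**2)*(571 - 1094) = (-2 + 900)*(-523) = 898*(-523) = -469654)
(-586 + 57)**2 - R = (-586 + 57)**2 - 1*(-469654) = (-529)**2 + 469654 = 279841 + 469654 = 749495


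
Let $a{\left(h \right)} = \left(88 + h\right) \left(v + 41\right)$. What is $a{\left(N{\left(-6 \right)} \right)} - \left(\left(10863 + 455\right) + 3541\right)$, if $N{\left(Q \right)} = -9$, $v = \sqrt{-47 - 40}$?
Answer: $-11620 + 79 i \sqrt{87} \approx -11620.0 + 736.86 i$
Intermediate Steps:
$v = i \sqrt{87}$ ($v = \sqrt{-47 - 40} = \sqrt{-87} = i \sqrt{87} \approx 9.3274 i$)
$a{\left(h \right)} = \left(41 + i \sqrt{87}\right) \left(88 + h\right)$ ($a{\left(h \right)} = \left(88 + h\right) \left(i \sqrt{87} + 41\right) = \left(88 + h\right) \left(41 + i \sqrt{87}\right) = \left(41 + i \sqrt{87}\right) \left(88 + h\right)$)
$a{\left(N{\left(-6 \right)} \right)} - \left(\left(10863 + 455\right) + 3541\right) = \left(3608 + 41 \left(-9\right) + 88 i \sqrt{87} + i \left(-9\right) \sqrt{87}\right) - \left(\left(10863 + 455\right) + 3541\right) = \left(3608 - 369 + 88 i \sqrt{87} - 9 i \sqrt{87}\right) - \left(11318 + 3541\right) = \left(3239 + 79 i \sqrt{87}\right) - 14859 = -11620 + 79 i \sqrt{87}$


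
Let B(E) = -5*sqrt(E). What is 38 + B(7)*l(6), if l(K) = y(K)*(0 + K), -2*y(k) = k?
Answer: 38 + 90*sqrt(7) ≈ 276.12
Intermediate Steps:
y(k) = -k/2
l(K) = -K**2/2 (l(K) = (-K/2)*(0 + K) = (-K/2)*K = -K**2/2)
38 + B(7)*l(6) = 38 + (-5*sqrt(7))*(-1/2*6**2) = 38 + (-5*sqrt(7))*(-1/2*36) = 38 - 5*sqrt(7)*(-18) = 38 + 90*sqrt(7)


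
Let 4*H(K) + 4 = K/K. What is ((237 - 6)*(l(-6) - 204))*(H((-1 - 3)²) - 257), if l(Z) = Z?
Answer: 25006905/2 ≈ 1.2503e+7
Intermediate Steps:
H(K) = -¾ (H(K) = -1 + (K/K)/4 = -1 + (¼)*1 = -1 + ¼ = -¾)
((237 - 6)*(l(-6) - 204))*(H((-1 - 3)²) - 257) = ((237 - 6)*(-6 - 204))*(-¾ - 257) = (231*(-210))*(-1031/4) = -48510*(-1031/4) = 25006905/2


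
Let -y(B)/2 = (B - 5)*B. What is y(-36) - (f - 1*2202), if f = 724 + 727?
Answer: -2201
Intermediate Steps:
y(B) = -2*B*(-5 + B) (y(B) = -2*(B - 5)*B = -2*(-5 + B)*B = -2*B*(-5 + B))
f = 1451
y(-36) - (f - 1*2202) = 2*(-36)*(5 - 1*(-36)) - (1451 - 1*2202) = 2*(-36)*(5 + 36) - (1451 - 2202) = 2*(-36)*41 - 1*(-751) = -2952 + 751 = -2201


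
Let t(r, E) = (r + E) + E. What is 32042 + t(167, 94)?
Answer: 32397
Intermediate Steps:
t(r, E) = r + 2*E (t(r, E) = (E + r) + E = r + 2*E)
32042 + t(167, 94) = 32042 + (167 + 2*94) = 32042 + (167 + 188) = 32042 + 355 = 32397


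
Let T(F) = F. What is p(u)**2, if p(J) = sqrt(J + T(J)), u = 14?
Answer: 28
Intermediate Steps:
p(J) = sqrt(2)*sqrt(J) (p(J) = sqrt(J + J) = sqrt(2*J) = sqrt(2)*sqrt(J))
p(u)**2 = (sqrt(2)*sqrt(14))**2 = (2*sqrt(7))**2 = 28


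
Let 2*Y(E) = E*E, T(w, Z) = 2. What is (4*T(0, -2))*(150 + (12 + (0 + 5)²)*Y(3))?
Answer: 2532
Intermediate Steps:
Y(E) = E²/2 (Y(E) = (E*E)/2 = E²/2)
(4*T(0, -2))*(150 + (12 + (0 + 5)²)*Y(3)) = (4*2)*(150 + (12 + (0 + 5)²)*((½)*3²)) = 8*(150 + (12 + 5²)*((½)*9)) = 8*(150 + (12 + 25)*(9/2)) = 8*(150 + 37*(9/2)) = 8*(150 + 333/2) = 8*(633/2) = 2532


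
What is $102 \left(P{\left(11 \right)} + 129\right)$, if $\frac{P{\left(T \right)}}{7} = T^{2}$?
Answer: $99552$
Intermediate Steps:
$P{\left(T \right)} = 7 T^{2}$
$102 \left(P{\left(11 \right)} + 129\right) = 102 \left(7 \cdot 11^{2} + 129\right) = 102 \left(7 \cdot 121 + 129\right) = 102 \left(847 + 129\right) = 102 \cdot 976 = 99552$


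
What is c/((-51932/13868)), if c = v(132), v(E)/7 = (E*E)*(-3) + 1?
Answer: 1268564899/12983 ≈ 97710.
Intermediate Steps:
v(E) = 7 - 21*E² (v(E) = 7*((E*E)*(-3) + 1) = 7*(E²*(-3) + 1) = 7*(-3*E² + 1) = 7*(1 - 3*E²) = 7 - 21*E²)
c = -365897 (c = 7 - 21*132² = 7 - 21*17424 = 7 - 365904 = -365897)
c/((-51932/13868)) = -365897/((-51932/13868)) = -365897/((-51932*1/13868)) = -365897/(-12983/3467) = -365897*(-3467/12983) = 1268564899/12983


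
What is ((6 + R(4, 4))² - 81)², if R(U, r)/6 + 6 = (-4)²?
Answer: 18275625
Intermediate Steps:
R(U, r) = 60 (R(U, r) = -36 + 6*(-4)² = -36 + 6*16 = -36 + 96 = 60)
((6 + R(4, 4))² - 81)² = ((6 + 60)² - 81)² = (66² - 81)² = (4356 - 81)² = 4275² = 18275625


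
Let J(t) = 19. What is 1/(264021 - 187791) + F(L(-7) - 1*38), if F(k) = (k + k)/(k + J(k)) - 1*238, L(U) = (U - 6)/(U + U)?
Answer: -410089657/1753290 ≈ -233.90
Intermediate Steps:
L(U) = (-6 + U)/(2*U) (L(U) = (-6 + U)/((2*U)) = (-6 + U)*(1/(2*U)) = (-6 + U)/(2*U))
F(k) = -238 + 2*k/(19 + k) (F(k) = (k + k)/(k + 19) - 1*238 = (2*k)/(19 + k) - 238 = 2*k/(19 + k) - 238 = -238 + 2*k/(19 + k))
1/(264021 - 187791) + F(L(-7) - 1*38) = 1/(264021 - 187791) + 2*(-2261 - 118*((1/2)*(-6 - 7)/(-7) - 1*38))/(19 + ((1/2)*(-6 - 7)/(-7) - 1*38)) = 1/76230 + 2*(-2261 - 118*((1/2)*(-1/7)*(-13) - 38))/(19 + ((1/2)*(-1/7)*(-13) - 38)) = 1/76230 + 2*(-2261 - 118*(13/14 - 38))/(19 + (13/14 - 38)) = 1/76230 + 2*(-2261 - 118*(-519/14))/(19 - 519/14) = 1/76230 + 2*(-2261 + 30621/7)/(-253/14) = 1/76230 + 2*(-14/253)*(14794/7) = 1/76230 - 59176/253 = -410089657/1753290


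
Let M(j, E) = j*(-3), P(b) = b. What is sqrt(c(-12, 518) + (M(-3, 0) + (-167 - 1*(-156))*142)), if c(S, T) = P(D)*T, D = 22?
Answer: sqrt(9843) ≈ 99.212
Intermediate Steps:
c(S, T) = 22*T
M(j, E) = -3*j
sqrt(c(-12, 518) + (M(-3, 0) + (-167 - 1*(-156))*142)) = sqrt(22*518 + (-3*(-3) + (-167 - 1*(-156))*142)) = sqrt(11396 + (9 + (-167 + 156)*142)) = sqrt(11396 + (9 - 11*142)) = sqrt(11396 + (9 - 1562)) = sqrt(11396 - 1553) = sqrt(9843)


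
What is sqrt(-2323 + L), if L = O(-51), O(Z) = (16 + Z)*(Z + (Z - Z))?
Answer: I*sqrt(538) ≈ 23.195*I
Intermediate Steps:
O(Z) = Z*(16 + Z) (O(Z) = (16 + Z)*(Z + 0) = (16 + Z)*Z = Z*(16 + Z))
L = 1785 (L = -51*(16 - 51) = -51*(-35) = 1785)
sqrt(-2323 + L) = sqrt(-2323 + 1785) = sqrt(-538) = I*sqrt(538)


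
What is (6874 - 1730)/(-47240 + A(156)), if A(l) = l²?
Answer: -643/2863 ≈ -0.22459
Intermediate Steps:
(6874 - 1730)/(-47240 + A(156)) = (6874 - 1730)/(-47240 + 156²) = 5144/(-47240 + 24336) = 5144/(-22904) = 5144*(-1/22904) = -643/2863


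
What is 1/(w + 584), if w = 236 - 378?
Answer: 1/442 ≈ 0.0022624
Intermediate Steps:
w = -142
1/(w + 584) = 1/(-142 + 584) = 1/442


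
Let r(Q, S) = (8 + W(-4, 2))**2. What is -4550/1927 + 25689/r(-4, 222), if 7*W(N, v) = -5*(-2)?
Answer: 801937549/2798004 ≈ 286.61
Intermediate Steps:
W(N, v) = 10/7 (W(N, v) = (-5*(-2))/7 = (1/7)*10 = 10/7)
r(Q, S) = 4356/49 (r(Q, S) = (8 + 10/7)**2 = (66/7)**2 = 4356/49)
-4550/1927 + 25689/r(-4, 222) = -4550/1927 + 25689/(4356/49) = -4550*1/1927 + 25689*(49/4356) = -4550/1927 + 419587/1452 = 801937549/2798004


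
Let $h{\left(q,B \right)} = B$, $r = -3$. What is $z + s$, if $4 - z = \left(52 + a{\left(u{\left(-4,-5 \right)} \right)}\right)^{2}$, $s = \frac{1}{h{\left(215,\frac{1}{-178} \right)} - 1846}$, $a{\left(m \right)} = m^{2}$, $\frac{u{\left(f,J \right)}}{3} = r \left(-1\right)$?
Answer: $- \frac{5811096643}{328589} \approx -17685.0$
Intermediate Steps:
$u{\left(f,J \right)} = 9$ ($u{\left(f,J \right)} = 3 \left(\left(-3\right) \left(-1\right)\right) = 3 \cdot 3 = 9$)
$s = - \frac{178}{328589}$ ($s = \frac{1}{\frac{1}{-178} - 1846} = \frac{1}{- \frac{1}{178} - 1846} = \frac{1}{- \frac{328589}{178}} = - \frac{178}{328589} \approx -0.00054171$)
$z = -17685$ ($z = 4 - \left(52 + 9^{2}\right)^{2} = 4 - \left(52 + 81\right)^{2} = 4 - 133^{2} = 4 - 17689 = -17685$)
$z + s = -17685 - \frac{178}{328589} = - \frac{5811096643}{328589}$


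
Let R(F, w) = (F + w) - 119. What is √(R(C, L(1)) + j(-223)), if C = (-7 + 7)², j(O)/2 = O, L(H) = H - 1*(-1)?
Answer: I*√563 ≈ 23.728*I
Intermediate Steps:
L(H) = 1 + H (L(H) = H + 1 = 1 + H)
j(O) = 2*O
C = 0 (C = 0² = 0)
R(F, w) = -119 + F + w
√(R(C, L(1)) + j(-223)) = √((-119 + 0 + (1 + 1)) + 2*(-223)) = √((-119 + 0 + 2) - 446) = √(-117 - 446) = √(-563) = I*√563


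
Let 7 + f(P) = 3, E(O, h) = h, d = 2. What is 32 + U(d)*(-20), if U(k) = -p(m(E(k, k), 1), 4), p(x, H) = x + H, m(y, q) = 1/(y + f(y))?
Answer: 102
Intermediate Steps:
f(P) = -4 (f(P) = -7 + 3 = -4)
m(y, q) = 1/(-4 + y) (m(y, q) = 1/(y - 4) = 1/(-4 + y))
p(x, H) = H + x
U(k) = -4 - 1/(-4 + k) (U(k) = -(4 + 1/(-4 + k)) = -4 - 1/(-4 + k))
32 + U(d)*(-20) = 32 + ((15 - 4*2)/(-4 + 2))*(-20) = 32 + ((15 - 8)/(-2))*(-20) = 32 - ½*7*(-20) = 32 - 7/2*(-20) = 32 + 70 = 102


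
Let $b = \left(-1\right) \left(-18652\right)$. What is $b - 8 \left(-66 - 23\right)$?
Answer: $19364$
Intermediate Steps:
$b = 18652$
$b - 8 \left(-66 - 23\right) = 18652 - 8 \left(-66 - 23\right) = 18652 - -712 = 18652 + 712 = 19364$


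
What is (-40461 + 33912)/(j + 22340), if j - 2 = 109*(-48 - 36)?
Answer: -6549/13186 ≈ -0.49666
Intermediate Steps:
j = -9154 (j = 2 + 109*(-48 - 36) = 2 + 109*(-84) = 2 - 9156 = -9154)
(-40461 + 33912)/(j + 22340) = (-40461 + 33912)/(-9154 + 22340) = -6549/13186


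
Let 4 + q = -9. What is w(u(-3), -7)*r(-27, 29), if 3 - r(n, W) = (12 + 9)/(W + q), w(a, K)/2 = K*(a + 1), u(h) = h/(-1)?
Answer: -189/2 ≈ -94.500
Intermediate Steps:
q = -13 (q = -4 - 9 = -13)
u(h) = -h (u(h) = h*(-1) = -h)
w(a, K) = 2*K*(1 + a) (w(a, K) = 2*(K*(a + 1)) = 2*(K*(1 + a)) = 2*K*(1 + a))
r(n, W) = 3 - 21/(-13 + W) (r(n, W) = 3 - (12 + 9)/(W - 13) = 3 - 21/(-13 + W))
w(u(-3), -7)*r(-27, 29) = (2*(-7)*(1 - 1*(-3)))*(3*(-20 + 29)/(-13 + 29)) = (2*(-7)*(1 + 3))*(3*9/16) = (2*(-7)*4)*(3*(1/16)*9) = -56*27/16 = -189/2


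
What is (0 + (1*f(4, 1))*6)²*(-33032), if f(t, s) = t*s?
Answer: -19026432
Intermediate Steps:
f(t, s) = s*t
(0 + (1*f(4, 1))*6)²*(-33032) = (0 + (1*(1*4))*6)²*(-33032) = (0 + (1*4)*6)²*(-33032) = (0 + 4*6)²*(-33032) = (0 + 24)²*(-33032) = 24²*(-33032) = 576*(-33032) = -19026432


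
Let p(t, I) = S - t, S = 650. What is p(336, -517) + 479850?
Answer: 480164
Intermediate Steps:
p(t, I) = 650 - t
p(336, -517) + 479850 = (650 - 1*336) + 479850 = (650 - 336) + 479850 = 314 + 479850 = 480164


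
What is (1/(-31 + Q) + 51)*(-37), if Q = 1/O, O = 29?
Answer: -1693453/898 ≈ -1885.8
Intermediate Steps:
Q = 1/29 ≈ 0.034483
(1/(-31 + Q) + 51)*(-37) = (1/(-31 + 1/29) + 51)*(-37) = (1/(-898/29) + 51)*(-37) = (-29/898 + 51)*(-37) = (45769/898)*(-37) = -1693453/898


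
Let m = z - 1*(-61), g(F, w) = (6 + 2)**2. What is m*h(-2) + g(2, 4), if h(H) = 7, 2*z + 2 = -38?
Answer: 351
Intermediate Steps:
z = -20 (z = -1 + (1/2)*(-38) = -1 - 19 = -20)
g(F, w) = 64 (g(F, w) = 8**2 = 64)
m = 41 (m = -20 - 1*(-61) = -20 + 61 = 41)
m*h(-2) + g(2, 4) = 41*7 + 64 = 287 + 64 = 351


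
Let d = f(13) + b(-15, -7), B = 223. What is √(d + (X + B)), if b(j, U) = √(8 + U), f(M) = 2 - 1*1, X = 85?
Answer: √310 ≈ 17.607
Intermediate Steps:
f(M) = 1 (f(M) = 2 - 1 = 1)
d = 2 (d = 1 + √(8 - 7) = 1 + √1 = 1 + 1 = 2)
√(d + (X + B)) = √(2 + (85 + 223)) = √(2 + 308) = √310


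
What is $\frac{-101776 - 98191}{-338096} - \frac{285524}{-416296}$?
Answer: $\frac{1321911651}{1034911856} \approx 1.2773$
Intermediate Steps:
$\frac{-101776 - 98191}{-338096} - \frac{285524}{-416296} = \left(-101776 - 98191\right) \left(- \frac{1}{338096}\right) - - \frac{71381}{104074} = \left(-199967\right) \left(- \frac{1}{338096}\right) + \frac{71381}{104074} = \frac{199967}{338096} + \frac{71381}{104074} = \frac{1321911651}{1034911856}$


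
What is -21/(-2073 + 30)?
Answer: 7/681 ≈ 0.010279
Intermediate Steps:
-21/(-2073 + 30) = -21/(-2043) = -21*(-1/2043) = 7/681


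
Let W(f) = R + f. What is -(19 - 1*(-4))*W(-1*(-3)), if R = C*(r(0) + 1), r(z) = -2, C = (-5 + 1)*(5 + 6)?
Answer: -1081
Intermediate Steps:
C = -44 (C = -4*11 = -44)
R = 44 (R = -44*(-2 + 1) = -44*(-1) = 44)
W(f) = 44 + f
-(19 - 1*(-4))*W(-1*(-3)) = -(19 - 1*(-4))*(44 - 1*(-3)) = -(19 + 4)*(44 + 3) = -23*47 = -1*1081 = -1081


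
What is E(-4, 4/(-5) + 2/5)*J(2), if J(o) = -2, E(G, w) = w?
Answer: ⅘ ≈ 0.80000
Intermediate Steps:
E(-4, 4/(-5) + 2/5)*J(2) = (4/(-5) + 2/5)*(-2) = (4*(-⅕) + 2*(⅕))*(-2) = (-⅘ + ⅖)*(-2) = -⅖*(-2) = ⅘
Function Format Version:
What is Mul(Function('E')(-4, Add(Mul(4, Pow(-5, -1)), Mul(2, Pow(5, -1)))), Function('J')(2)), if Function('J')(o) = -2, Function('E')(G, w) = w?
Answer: Rational(4, 5) ≈ 0.80000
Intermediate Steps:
Mul(Function('E')(-4, Add(Mul(4, Pow(-5, -1)), Mul(2, Pow(5, -1)))), Function('J')(2)) = Mul(Add(Mul(4, Pow(-5, -1)), Mul(2, Pow(5, -1))), -2) = Mul(Add(Mul(4, Rational(-1, 5)), Mul(2, Rational(1, 5))), -2) = Mul(Add(Rational(-4, 5), Rational(2, 5)), -2) = Mul(Rational(-2, 5), -2) = Rational(4, 5)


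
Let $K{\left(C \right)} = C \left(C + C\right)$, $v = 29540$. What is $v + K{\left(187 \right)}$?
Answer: $99478$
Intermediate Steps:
$K{\left(C \right)} = 2 C^{2}$ ($K{\left(C \right)} = C 2 C = 2 C^{2}$)
$v + K{\left(187 \right)} = 29540 + 2 \cdot 187^{2} = 29540 + 2 \cdot 34969 = 29540 + 69938 = 99478$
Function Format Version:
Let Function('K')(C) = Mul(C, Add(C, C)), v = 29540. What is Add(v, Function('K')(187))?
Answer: 99478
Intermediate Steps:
Function('K')(C) = Mul(2, Pow(C, 2)) (Function('K')(C) = Mul(C, Mul(2, C)) = Mul(2, Pow(C, 2)))
Add(v, Function('K')(187)) = Add(29540, Mul(2, Pow(187, 2))) = Add(29540, Mul(2, 34969)) = Add(29540, 69938) = 99478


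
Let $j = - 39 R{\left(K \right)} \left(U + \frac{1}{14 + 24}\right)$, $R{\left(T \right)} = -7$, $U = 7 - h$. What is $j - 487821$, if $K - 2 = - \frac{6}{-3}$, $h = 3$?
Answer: $- \frac{18495429}{38} \approx -4.8672 \cdot 10^{5}$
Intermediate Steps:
$U = 4$ ($U = 7 - 3 = 4$)
$K = 4$ ($K = 2 - \frac{6}{-3} = 2 - -2 = 2 + 2 = 4$)
$j = \frac{41769}{38}$ ($j = \left(-39\right) \left(-7\right) \left(4 + \frac{1}{14 + 24}\right) = 273 \left(4 + \frac{1}{38}\right) = 273 \cdot \frac{153}{38} = \frac{41769}{38} \approx 1099.2$)
$j - 487821 = \frac{41769}{38} - 487821 = - \frac{18495429}{38}$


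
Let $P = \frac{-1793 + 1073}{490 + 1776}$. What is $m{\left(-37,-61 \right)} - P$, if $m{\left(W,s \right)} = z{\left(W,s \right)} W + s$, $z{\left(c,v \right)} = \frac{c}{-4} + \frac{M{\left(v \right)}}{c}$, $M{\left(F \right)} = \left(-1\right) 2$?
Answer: $- \frac{1835153}{4532} \approx -404.93$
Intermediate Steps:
$M{\left(F \right)} = -2$
$z{\left(c,v \right)} = - \frac{2}{c} - \frac{c}{4}$ ($z{\left(c,v \right)} = \frac{c}{-4} - \frac{2}{c} = c \left(- \frac{1}{4}\right) - \frac{2}{c} = - \frac{c}{4} - \frac{2}{c} = - \frac{2}{c} - \frac{c}{4}$)
$P = - \frac{360}{1133}$ ($P = - \frac{720}{2266} = \left(-720\right) \frac{1}{2266} = - \frac{360}{1133} \approx -0.31774$)
$m{\left(W,s \right)} = s + W \left(- \frac{2}{W} - \frac{W}{4}\right)$ ($m{\left(W,s \right)} = \left(- \frac{2}{W} - \frac{W}{4}\right) W + s = W \left(- \frac{2}{W} - \frac{W}{4}\right) + s = s + W \left(- \frac{2}{W} - \frac{W}{4}\right)$)
$m{\left(-37,-61 \right)} - P = \left(-2 - 61 - \frac{\left(-37\right)^{2}}{4}\right) - - \frac{360}{1133} = \left(-2 - 61 - \frac{1369}{4}\right) + \frac{360}{1133} = - \frac{1621}{4} + \frac{360}{1133} = - \frac{1835153}{4532}$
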